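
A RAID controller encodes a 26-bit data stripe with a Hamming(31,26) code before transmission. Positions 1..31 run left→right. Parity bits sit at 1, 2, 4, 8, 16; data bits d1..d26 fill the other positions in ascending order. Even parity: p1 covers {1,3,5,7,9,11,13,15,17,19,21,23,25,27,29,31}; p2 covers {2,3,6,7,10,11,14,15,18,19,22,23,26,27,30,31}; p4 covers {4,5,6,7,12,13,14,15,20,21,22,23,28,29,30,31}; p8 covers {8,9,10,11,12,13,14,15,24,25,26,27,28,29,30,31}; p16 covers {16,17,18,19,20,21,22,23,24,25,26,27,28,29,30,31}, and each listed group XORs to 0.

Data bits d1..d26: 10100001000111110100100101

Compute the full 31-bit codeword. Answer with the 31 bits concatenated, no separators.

1111010000010001111110100100101

Place data at non-parity positions: p1 p2 1 p4 0 1 0 p8 0 0 0 1 0 0 0 p16 1 1 1 1 1 0 1 0 0 1 0 0 1 0 1
p1 (pos 1,3,5,7,9,11,13,15,17,19,21,23,25,27,29,31): XOR of data positions = 1⊕0⊕0⊕0⊕0⊕0⊕0⊕1⊕1⊕1⊕1⊕0⊕0⊕1⊕1 = 1
p2 (pos 2,3,6,7,10,11,14,15,18,19,22,23,26,27,30,31): XOR of data positions = 1⊕1⊕0⊕0⊕0⊕0⊕0⊕1⊕1⊕0⊕1⊕1⊕0⊕0⊕1 = 1
p4 (pos 4,5,6,7,12,13,14,15,20,21,22,23,28,29,30,31): XOR of data positions = 0⊕1⊕0⊕1⊕0⊕0⊕0⊕1⊕1⊕0⊕1⊕0⊕1⊕0⊕1 = 1
p8 (pos 8,9,10,11,12,13,14,15,24,25,26,27,28,29,30,31): XOR of data positions = 0⊕0⊕0⊕1⊕0⊕0⊕0⊕0⊕0⊕1⊕0⊕0⊕1⊕0⊕1 = 0
p16 (pos 16,17,18,19,20,21,22,23,24,25,26,27,28,29,30,31): XOR of data positions = 1⊕1⊕1⊕1⊕1⊕0⊕1⊕0⊕0⊕1⊕0⊕0⊕1⊕0⊕1 = 1
Codeword: 1111010000010001111110100100101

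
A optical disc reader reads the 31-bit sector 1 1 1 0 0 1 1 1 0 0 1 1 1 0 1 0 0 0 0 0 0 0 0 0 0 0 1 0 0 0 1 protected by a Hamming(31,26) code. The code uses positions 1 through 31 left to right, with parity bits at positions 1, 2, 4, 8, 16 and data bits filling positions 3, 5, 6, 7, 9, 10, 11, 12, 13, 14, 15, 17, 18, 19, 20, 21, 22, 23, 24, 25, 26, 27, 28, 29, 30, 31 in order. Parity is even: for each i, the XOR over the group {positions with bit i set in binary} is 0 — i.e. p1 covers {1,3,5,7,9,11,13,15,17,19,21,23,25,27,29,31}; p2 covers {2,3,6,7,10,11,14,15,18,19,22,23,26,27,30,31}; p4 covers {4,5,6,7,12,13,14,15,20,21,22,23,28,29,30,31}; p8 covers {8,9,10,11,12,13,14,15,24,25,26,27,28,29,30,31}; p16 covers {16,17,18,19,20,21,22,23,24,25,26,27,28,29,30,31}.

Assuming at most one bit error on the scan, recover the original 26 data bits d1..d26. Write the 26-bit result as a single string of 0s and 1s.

10110011101000000000010001

s1 (pos 1,3,5,7,9,11,13,15,17,19,21,23,25,27,29,31): 1⊕1⊕0⊕1⊕0⊕1⊕1⊕1⊕0⊕0⊕0⊕0⊕0⊕1⊕0⊕1 = 0
s2 (pos 2,3,6,7,10,11,14,15,18,19,22,23,26,27,30,31): 1⊕1⊕1⊕1⊕0⊕1⊕0⊕1⊕0⊕0⊕0⊕0⊕0⊕1⊕0⊕1 = 0
s4 (pos 4,5,6,7,12,13,14,15,20,21,22,23,28,29,30,31): 0⊕0⊕1⊕1⊕1⊕1⊕0⊕1⊕0⊕0⊕0⊕0⊕0⊕0⊕0⊕1 = 0
s8 (pos 8,9,10,11,12,13,14,15,24,25,26,27,28,29,30,31): 1⊕0⊕0⊕1⊕1⊕1⊕0⊕1⊕0⊕0⊕0⊕1⊕0⊕0⊕0⊕1 = 1
s16 (pos 16,17,18,19,20,21,22,23,24,25,26,27,28,29,30,31): 0⊕0⊕0⊕0⊕0⊕0⊕0⊕0⊕0⊕0⊕0⊕1⊕0⊕0⊕0⊕1 = 0
Syndrome s16…s1 = 01000 → error at position 8.
Flip position 8: 1110011100111010000000000010001 → 1110011000111010000000000010001
Read data bits from positions 3,5,6,7,9,10,11,12,13,14,15,17,18,19,20,21,22,23,24,25,26,27,28,29,30,31: 10110011101000000000010001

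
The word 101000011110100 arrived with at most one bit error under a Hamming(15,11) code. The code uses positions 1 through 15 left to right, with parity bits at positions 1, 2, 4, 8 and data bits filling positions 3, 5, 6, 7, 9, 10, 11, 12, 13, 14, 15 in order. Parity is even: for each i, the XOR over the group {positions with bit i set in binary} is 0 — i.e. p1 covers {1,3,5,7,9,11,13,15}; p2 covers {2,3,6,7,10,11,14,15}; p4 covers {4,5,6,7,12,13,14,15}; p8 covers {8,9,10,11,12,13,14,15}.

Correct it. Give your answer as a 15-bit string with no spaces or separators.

101000011110101

s1 (pos 1,3,5,7,9,11,13,15): 1⊕1⊕0⊕0⊕1⊕1⊕1⊕0 = 1
s2 (pos 2,3,6,7,10,11,14,15): 0⊕1⊕0⊕0⊕1⊕1⊕0⊕0 = 1
s4 (pos 4,5,6,7,12,13,14,15): 0⊕0⊕0⊕0⊕0⊕1⊕0⊕0 = 1
s8 (pos 8,9,10,11,12,13,14,15): 1⊕1⊕1⊕1⊕0⊕1⊕0⊕0 = 1
Syndrome s8…s1 = 1111 → error at position 15.
Flip position 15: 101000011110100 → 101000011110101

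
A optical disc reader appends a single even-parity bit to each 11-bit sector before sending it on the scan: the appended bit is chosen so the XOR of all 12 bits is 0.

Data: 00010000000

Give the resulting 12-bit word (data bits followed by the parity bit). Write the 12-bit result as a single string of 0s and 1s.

000100000001

XOR of the 11 data bits: 0⊕0⊕0⊕1⊕0⊕0⊕0⊕0⊕0⊕0⊕0 = 1
Parity bit = 1 (so all 12 bits XOR to 0).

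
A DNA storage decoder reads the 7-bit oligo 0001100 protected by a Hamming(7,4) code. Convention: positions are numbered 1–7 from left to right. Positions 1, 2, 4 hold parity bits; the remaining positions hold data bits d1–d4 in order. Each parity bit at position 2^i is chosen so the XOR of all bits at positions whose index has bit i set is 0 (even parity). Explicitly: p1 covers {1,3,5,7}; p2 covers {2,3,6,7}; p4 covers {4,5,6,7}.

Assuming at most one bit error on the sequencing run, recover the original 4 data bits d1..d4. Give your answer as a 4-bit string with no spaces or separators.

0100

s1 (pos 1,3,5,7): 0⊕0⊕1⊕0 = 1
s2 (pos 2,3,6,7): 0⊕0⊕0⊕0 = 0
s4 (pos 4,5,6,7): 1⊕1⊕0⊕0 = 0
Syndrome s4…s1 = 001 → error at position 1.
Flip position 1: 0001100 → 1001100
Read data bits from positions 3,5,6,7: 0100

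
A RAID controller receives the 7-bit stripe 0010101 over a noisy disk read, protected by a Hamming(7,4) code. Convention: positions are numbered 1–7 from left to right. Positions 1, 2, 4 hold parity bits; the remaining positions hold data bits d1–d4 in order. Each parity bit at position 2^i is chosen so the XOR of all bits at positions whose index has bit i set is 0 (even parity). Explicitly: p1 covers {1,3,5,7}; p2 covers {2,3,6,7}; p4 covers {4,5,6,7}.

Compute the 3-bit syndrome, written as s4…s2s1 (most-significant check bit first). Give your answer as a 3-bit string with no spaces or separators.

s1 (pos 1,3,5,7): 0⊕1⊕1⊕1 = 1
s2 (pos 2,3,6,7): 0⊕1⊕0⊕1 = 0
s4 (pos 4,5,6,7): 0⊕1⊕0⊕1 = 0
Syndrome s4…s1 = 001 → error at position 1.

001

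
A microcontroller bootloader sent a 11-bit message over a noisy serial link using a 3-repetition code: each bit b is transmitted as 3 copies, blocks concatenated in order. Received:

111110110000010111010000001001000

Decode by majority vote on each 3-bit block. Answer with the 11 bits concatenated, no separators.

Block 1 (111): 3 ones → 1
Block 2 (110): 2 ones → 1
Block 3 (110): 2 ones → 1
Block 4 (000): 0 ones → 0
Block 5 (010): 1 one → 0
Block 6 (111): 3 ones → 1
Block 7 (010): 1 one → 0
Block 8 (000): 0 ones → 0
Block 9 (001): 1 one → 0
Block 10 (001): 1 one → 0
Block 11 (000): 0 ones → 0

11100100000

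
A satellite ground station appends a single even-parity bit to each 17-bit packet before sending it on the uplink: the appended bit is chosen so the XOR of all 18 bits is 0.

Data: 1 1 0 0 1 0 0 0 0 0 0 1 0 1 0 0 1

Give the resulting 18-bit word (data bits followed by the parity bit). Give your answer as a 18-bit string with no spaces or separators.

110010000001010010

XOR of the 17 data bits: 1⊕1⊕0⊕0⊕1⊕0⊕0⊕0⊕0⊕0⊕0⊕1⊕0⊕1⊕0⊕0⊕1 = 0
Parity bit = 0 (so all 18 bits XOR to 0).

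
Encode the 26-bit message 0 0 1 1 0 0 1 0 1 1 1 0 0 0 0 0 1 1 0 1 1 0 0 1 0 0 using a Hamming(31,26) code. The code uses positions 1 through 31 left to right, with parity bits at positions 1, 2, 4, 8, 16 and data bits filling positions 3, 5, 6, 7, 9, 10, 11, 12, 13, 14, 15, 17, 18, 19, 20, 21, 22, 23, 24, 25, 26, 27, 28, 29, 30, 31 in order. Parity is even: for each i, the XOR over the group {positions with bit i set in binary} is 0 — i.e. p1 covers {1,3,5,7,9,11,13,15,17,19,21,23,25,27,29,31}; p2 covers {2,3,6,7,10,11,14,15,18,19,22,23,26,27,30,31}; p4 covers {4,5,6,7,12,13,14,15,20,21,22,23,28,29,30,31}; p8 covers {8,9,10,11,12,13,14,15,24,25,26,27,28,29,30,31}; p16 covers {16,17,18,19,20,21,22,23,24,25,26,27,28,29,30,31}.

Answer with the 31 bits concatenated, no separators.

Place data at non-parity positions: p1 p2 0 p4 0 1 1 p8 0 0 1 0 1 1 1 p16 0 0 0 0 0 1 1 0 1 1 0 0 1 0 0
p1 (pos 1,3,5,7,9,11,13,15,17,19,21,23,25,27,29,31): XOR of data positions = 0⊕0⊕1⊕0⊕1⊕1⊕1⊕0⊕0⊕0⊕1⊕1⊕0⊕1⊕0 = 1
p2 (pos 2,3,6,7,10,11,14,15,18,19,22,23,26,27,30,31): XOR of data positions = 0⊕1⊕1⊕0⊕1⊕1⊕1⊕0⊕0⊕1⊕1⊕1⊕0⊕0⊕0 = 0
p4 (pos 4,5,6,7,12,13,14,15,20,21,22,23,28,29,30,31): XOR of data positions = 0⊕1⊕1⊕0⊕1⊕1⊕1⊕0⊕0⊕1⊕1⊕0⊕1⊕0⊕0 = 0
p8 (pos 8,9,10,11,12,13,14,15,24,25,26,27,28,29,30,31): XOR of data positions = 0⊕0⊕1⊕0⊕1⊕1⊕1⊕0⊕1⊕1⊕0⊕0⊕1⊕0⊕0 = 1
p16 (pos 16,17,18,19,20,21,22,23,24,25,26,27,28,29,30,31): XOR of data positions = 0⊕0⊕0⊕0⊕0⊕1⊕1⊕0⊕1⊕1⊕0⊕0⊕1⊕0⊕0 = 1
Codeword: 1000011100101111000001101100100

1000011100101111000001101100100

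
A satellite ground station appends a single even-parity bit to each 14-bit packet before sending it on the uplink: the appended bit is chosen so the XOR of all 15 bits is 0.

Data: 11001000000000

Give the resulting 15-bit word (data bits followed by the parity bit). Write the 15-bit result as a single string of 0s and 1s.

110010000000001

XOR of the 14 data bits: 1⊕1⊕0⊕0⊕1⊕0⊕0⊕0⊕0⊕0⊕0⊕0⊕0⊕0 = 1
Parity bit = 1 (so all 15 bits XOR to 0).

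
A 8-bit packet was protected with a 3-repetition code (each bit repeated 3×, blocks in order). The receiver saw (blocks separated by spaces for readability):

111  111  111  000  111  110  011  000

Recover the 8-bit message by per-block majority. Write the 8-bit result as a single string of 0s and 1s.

11101110

Block 1 (111): 3 ones → 1
Block 2 (111): 3 ones → 1
Block 3 (111): 3 ones → 1
Block 4 (000): 0 ones → 0
Block 5 (111): 3 ones → 1
Block 6 (110): 2 ones → 1
Block 7 (011): 2 ones → 1
Block 8 (000): 0 ones → 0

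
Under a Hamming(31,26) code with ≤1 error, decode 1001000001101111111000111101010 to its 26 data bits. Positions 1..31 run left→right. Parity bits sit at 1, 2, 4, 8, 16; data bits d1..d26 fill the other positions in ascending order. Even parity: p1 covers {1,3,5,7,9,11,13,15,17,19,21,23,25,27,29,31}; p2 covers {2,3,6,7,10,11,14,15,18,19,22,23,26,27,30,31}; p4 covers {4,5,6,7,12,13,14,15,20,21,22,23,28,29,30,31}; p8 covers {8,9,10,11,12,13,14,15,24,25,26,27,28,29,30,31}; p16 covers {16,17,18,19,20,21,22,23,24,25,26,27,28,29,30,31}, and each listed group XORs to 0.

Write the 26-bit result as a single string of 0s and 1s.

s1 (pos 1,3,5,7,9,11,13,15,17,19,21,23,25,27,29,31): 1⊕0⊕0⊕0⊕0⊕1⊕1⊕1⊕1⊕1⊕0⊕1⊕1⊕0⊕0⊕0 = 0
s2 (pos 2,3,6,7,10,11,14,15,18,19,22,23,26,27,30,31): 0⊕0⊕0⊕0⊕1⊕1⊕1⊕1⊕1⊕1⊕0⊕1⊕1⊕0⊕1⊕0 = 1
s4 (pos 4,5,6,7,12,13,14,15,20,21,22,23,28,29,30,31): 1⊕0⊕0⊕0⊕0⊕1⊕1⊕1⊕0⊕0⊕0⊕1⊕1⊕0⊕1⊕0 = 1
s8 (pos 8,9,10,11,12,13,14,15,24,25,26,27,28,29,30,31): 0⊕0⊕1⊕1⊕0⊕1⊕1⊕1⊕1⊕1⊕1⊕0⊕1⊕0⊕1⊕0 = 0
s16 (pos 16,17,18,19,20,21,22,23,24,25,26,27,28,29,30,31): 1⊕1⊕1⊕1⊕0⊕0⊕0⊕1⊕1⊕1⊕1⊕0⊕1⊕0⊕1⊕0 = 0
Syndrome s16…s1 = 00110 → error at position 6.
Flip position 6: 1001000001101111111000111101010 → 1001010001101111111000111101010
Read data bits from positions 3,5,6,7,9,10,11,12,13,14,15,17,18,19,20,21,22,23,24,25,26,27,28,29,30,31: 00100110111111000111101010

00100110111111000111101010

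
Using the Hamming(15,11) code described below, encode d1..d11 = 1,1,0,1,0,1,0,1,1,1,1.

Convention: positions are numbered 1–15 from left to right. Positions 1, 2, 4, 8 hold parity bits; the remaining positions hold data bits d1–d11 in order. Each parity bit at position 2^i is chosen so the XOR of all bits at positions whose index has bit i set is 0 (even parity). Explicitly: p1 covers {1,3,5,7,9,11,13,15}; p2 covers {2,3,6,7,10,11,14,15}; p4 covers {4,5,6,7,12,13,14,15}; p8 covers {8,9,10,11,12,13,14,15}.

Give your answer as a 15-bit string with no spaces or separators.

Place data at non-parity positions: p1 p2 1 p4 1 0 1 p8 0 1 0 1 1 1 1
p1 (pos 1,3,5,7,9,11,13,15): XOR of data positions = 1⊕1⊕1⊕0⊕0⊕1⊕1 = 1
p2 (pos 2,3,6,7,10,11,14,15): XOR of data positions = 1⊕0⊕1⊕1⊕0⊕1⊕1 = 1
p4 (pos 4,5,6,7,12,13,14,15): XOR of data positions = 1⊕0⊕1⊕1⊕1⊕1⊕1 = 0
p8 (pos 8,9,10,11,12,13,14,15): XOR of data positions = 0⊕1⊕0⊕1⊕1⊕1⊕1 = 1
Codeword: 111010110101111

111010110101111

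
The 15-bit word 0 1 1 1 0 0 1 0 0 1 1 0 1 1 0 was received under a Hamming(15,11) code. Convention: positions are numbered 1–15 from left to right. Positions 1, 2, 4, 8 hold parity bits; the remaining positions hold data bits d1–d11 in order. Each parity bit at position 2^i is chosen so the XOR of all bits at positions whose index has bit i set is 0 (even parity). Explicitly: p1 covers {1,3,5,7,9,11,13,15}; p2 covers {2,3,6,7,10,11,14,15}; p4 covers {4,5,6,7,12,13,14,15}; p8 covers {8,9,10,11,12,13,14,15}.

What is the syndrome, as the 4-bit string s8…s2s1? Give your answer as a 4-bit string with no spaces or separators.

0000

s1 (pos 1,3,5,7,9,11,13,15): 0⊕1⊕0⊕1⊕0⊕1⊕1⊕0 = 0
s2 (pos 2,3,6,7,10,11,14,15): 1⊕1⊕0⊕1⊕1⊕1⊕1⊕0 = 0
s4 (pos 4,5,6,7,12,13,14,15): 1⊕0⊕0⊕1⊕0⊕1⊕1⊕0 = 0
s8 (pos 8,9,10,11,12,13,14,15): 0⊕0⊕1⊕1⊕0⊕1⊕1⊕0 = 0
Syndrome s8…s1 = 0000 → no error.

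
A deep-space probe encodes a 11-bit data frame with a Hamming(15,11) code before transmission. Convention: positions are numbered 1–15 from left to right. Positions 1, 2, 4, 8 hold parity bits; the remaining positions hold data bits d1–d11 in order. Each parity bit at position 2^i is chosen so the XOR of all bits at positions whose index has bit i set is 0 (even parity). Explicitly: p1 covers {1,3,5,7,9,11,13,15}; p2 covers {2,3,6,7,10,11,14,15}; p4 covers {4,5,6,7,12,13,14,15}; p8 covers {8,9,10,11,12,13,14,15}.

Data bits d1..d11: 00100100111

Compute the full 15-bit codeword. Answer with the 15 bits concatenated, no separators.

Place data at non-parity positions: p1 p2 0 p4 0 1 0 p8 0 1 0 0 1 1 1
p1 (pos 1,3,5,7,9,11,13,15): XOR of data positions = 0⊕0⊕0⊕0⊕0⊕1⊕1 = 0
p2 (pos 2,3,6,7,10,11,14,15): XOR of data positions = 0⊕1⊕0⊕1⊕0⊕1⊕1 = 0
p4 (pos 4,5,6,7,12,13,14,15): XOR of data positions = 0⊕1⊕0⊕0⊕1⊕1⊕1 = 0
p8 (pos 8,9,10,11,12,13,14,15): XOR of data positions = 0⊕1⊕0⊕0⊕1⊕1⊕1 = 0
Codeword: 000001000100111

000001000100111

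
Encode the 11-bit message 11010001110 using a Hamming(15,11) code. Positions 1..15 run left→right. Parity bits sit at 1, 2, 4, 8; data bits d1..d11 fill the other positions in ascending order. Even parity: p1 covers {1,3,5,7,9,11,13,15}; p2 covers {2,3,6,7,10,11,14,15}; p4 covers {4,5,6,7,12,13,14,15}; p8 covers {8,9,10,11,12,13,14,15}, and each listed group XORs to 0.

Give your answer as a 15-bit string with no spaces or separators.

011110110001110

Place data at non-parity positions: p1 p2 1 p4 1 0 1 p8 0 0 0 1 1 1 0
p1 (pos 1,3,5,7,9,11,13,15): XOR of data positions = 1⊕1⊕1⊕0⊕0⊕1⊕0 = 0
p2 (pos 2,3,6,7,10,11,14,15): XOR of data positions = 1⊕0⊕1⊕0⊕0⊕1⊕0 = 1
p4 (pos 4,5,6,7,12,13,14,15): XOR of data positions = 1⊕0⊕1⊕1⊕1⊕1⊕0 = 1
p8 (pos 8,9,10,11,12,13,14,15): XOR of data positions = 0⊕0⊕0⊕1⊕1⊕1⊕0 = 1
Codeword: 011110110001110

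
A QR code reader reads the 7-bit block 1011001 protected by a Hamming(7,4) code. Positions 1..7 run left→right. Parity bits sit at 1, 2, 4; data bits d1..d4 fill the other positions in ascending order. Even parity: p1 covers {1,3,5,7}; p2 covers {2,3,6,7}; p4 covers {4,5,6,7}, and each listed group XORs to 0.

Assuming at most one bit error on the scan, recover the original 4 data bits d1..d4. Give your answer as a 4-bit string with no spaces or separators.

1001

s1 (pos 1,3,5,7): 1⊕1⊕0⊕1 = 1
s2 (pos 2,3,6,7): 0⊕1⊕0⊕1 = 0
s4 (pos 4,5,6,7): 1⊕0⊕0⊕1 = 0
Syndrome s4…s1 = 001 → error at position 1.
Flip position 1: 1011001 → 0011001
Read data bits from positions 3,5,6,7: 1001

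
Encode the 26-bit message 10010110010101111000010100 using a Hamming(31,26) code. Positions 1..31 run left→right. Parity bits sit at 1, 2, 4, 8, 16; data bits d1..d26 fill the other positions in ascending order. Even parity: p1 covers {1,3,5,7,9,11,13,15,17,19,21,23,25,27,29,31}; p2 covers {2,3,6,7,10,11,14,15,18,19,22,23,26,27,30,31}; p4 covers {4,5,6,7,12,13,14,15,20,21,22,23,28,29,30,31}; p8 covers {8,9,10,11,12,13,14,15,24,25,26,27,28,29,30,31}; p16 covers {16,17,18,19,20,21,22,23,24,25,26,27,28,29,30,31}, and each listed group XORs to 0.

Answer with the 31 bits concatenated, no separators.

0010001101100101101111000010100

Place data at non-parity positions: p1 p2 1 p4 0 0 1 p8 0 1 1 0 0 1 0 p16 1 0 1 1 1 1 0 0 0 0 1 0 1 0 0
p1 (pos 1,3,5,7,9,11,13,15,17,19,21,23,25,27,29,31): XOR of data positions = 1⊕0⊕1⊕0⊕1⊕0⊕0⊕1⊕1⊕1⊕0⊕0⊕1⊕1⊕0 = 0
p2 (pos 2,3,6,7,10,11,14,15,18,19,22,23,26,27,30,31): XOR of data positions = 1⊕0⊕1⊕1⊕1⊕1⊕0⊕0⊕1⊕1⊕0⊕0⊕1⊕0⊕0 = 0
p4 (pos 4,5,6,7,12,13,14,15,20,21,22,23,28,29,30,31): XOR of data positions = 0⊕0⊕1⊕0⊕0⊕1⊕0⊕1⊕1⊕1⊕0⊕0⊕1⊕0⊕0 = 0
p8 (pos 8,9,10,11,12,13,14,15,24,25,26,27,28,29,30,31): XOR of data positions = 0⊕1⊕1⊕0⊕0⊕1⊕0⊕0⊕0⊕0⊕1⊕0⊕1⊕0⊕0 = 1
p16 (pos 16,17,18,19,20,21,22,23,24,25,26,27,28,29,30,31): XOR of data positions = 1⊕0⊕1⊕1⊕1⊕1⊕0⊕0⊕0⊕0⊕1⊕0⊕1⊕0⊕0 = 1
Codeword: 0010001101100101101111000010100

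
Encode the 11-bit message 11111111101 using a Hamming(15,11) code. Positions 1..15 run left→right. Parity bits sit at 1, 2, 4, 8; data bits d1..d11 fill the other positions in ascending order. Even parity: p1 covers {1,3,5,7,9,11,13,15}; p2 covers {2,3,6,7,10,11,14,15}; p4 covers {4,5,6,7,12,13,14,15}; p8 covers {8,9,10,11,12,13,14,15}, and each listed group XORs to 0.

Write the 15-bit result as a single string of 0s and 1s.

101011101111101

Place data at non-parity positions: p1 p2 1 p4 1 1 1 p8 1 1 1 1 1 0 1
p1 (pos 1,3,5,7,9,11,13,15): XOR of data positions = 1⊕1⊕1⊕1⊕1⊕1⊕1 = 1
p2 (pos 2,3,6,7,10,11,14,15): XOR of data positions = 1⊕1⊕1⊕1⊕1⊕0⊕1 = 0
p4 (pos 4,5,6,7,12,13,14,15): XOR of data positions = 1⊕1⊕1⊕1⊕1⊕0⊕1 = 0
p8 (pos 8,9,10,11,12,13,14,15): XOR of data positions = 1⊕1⊕1⊕1⊕1⊕0⊕1 = 0
Codeword: 101011101111101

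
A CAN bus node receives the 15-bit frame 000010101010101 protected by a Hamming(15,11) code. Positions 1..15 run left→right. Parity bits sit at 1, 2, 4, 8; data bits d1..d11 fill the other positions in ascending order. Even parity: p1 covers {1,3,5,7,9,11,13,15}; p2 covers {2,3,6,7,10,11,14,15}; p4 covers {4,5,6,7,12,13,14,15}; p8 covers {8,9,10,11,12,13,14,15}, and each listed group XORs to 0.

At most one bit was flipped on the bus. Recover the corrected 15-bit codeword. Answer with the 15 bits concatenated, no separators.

s1 (pos 1,3,5,7,9,11,13,15): 0⊕0⊕1⊕1⊕1⊕1⊕1⊕1 = 0
s2 (pos 2,3,6,7,10,11,14,15): 0⊕0⊕0⊕1⊕0⊕1⊕0⊕1 = 1
s4 (pos 4,5,6,7,12,13,14,15): 0⊕1⊕0⊕1⊕0⊕1⊕0⊕1 = 0
s8 (pos 8,9,10,11,12,13,14,15): 0⊕1⊕0⊕1⊕0⊕1⊕0⊕1 = 0
Syndrome s8…s1 = 0010 → error at position 2.
Flip position 2: 000010101010101 → 010010101010101

010010101010101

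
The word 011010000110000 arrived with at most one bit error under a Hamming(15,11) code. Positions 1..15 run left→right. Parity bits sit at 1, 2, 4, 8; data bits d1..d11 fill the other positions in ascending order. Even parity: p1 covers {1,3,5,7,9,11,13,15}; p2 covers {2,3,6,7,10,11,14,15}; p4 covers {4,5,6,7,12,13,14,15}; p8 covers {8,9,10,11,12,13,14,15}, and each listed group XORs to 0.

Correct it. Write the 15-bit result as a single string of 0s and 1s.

011000000110000

s1 (pos 1,3,5,7,9,11,13,15): 0⊕1⊕1⊕0⊕0⊕1⊕0⊕0 = 1
s2 (pos 2,3,6,7,10,11,14,15): 1⊕1⊕0⊕0⊕1⊕1⊕0⊕0 = 0
s4 (pos 4,5,6,7,12,13,14,15): 0⊕1⊕0⊕0⊕0⊕0⊕0⊕0 = 1
s8 (pos 8,9,10,11,12,13,14,15): 0⊕0⊕1⊕1⊕0⊕0⊕0⊕0 = 0
Syndrome s8…s1 = 0101 → error at position 5.
Flip position 5: 011010000110000 → 011000000110000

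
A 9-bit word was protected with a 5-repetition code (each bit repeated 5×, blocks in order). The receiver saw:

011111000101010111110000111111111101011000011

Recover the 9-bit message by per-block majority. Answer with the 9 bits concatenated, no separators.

Block 1 (01111): 4 ones → 1
Block 2 (10001): 2 ones → 0
Block 3 (01010): 2 ones → 0
Block 4 (11111): 5 ones → 1
Block 5 (00001): 1 one → 0
Block 6 (11111): 5 ones → 1
Block 7 (11110): 4 ones → 1
Block 8 (10110): 3 ones → 1
Block 9 (00011): 2 ones → 0

100101110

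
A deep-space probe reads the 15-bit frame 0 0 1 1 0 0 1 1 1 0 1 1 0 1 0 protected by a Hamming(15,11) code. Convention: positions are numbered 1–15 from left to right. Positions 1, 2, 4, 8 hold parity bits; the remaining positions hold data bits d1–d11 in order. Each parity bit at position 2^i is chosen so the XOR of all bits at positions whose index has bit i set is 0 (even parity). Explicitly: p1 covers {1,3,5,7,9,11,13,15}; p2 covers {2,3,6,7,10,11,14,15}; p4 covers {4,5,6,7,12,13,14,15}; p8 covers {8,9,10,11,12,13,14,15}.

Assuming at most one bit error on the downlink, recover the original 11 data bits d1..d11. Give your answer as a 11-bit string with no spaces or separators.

10011011010

s1 (pos 1,3,5,7,9,11,13,15): 0⊕1⊕0⊕1⊕1⊕1⊕0⊕0 = 0
s2 (pos 2,3,6,7,10,11,14,15): 0⊕1⊕0⊕1⊕0⊕1⊕1⊕0 = 0
s4 (pos 4,5,6,7,12,13,14,15): 1⊕0⊕0⊕1⊕1⊕0⊕1⊕0 = 0
s8 (pos 8,9,10,11,12,13,14,15): 1⊕1⊕0⊕1⊕1⊕0⊕1⊕0 = 1
Syndrome s8…s1 = 1000 → error at position 8.
Flip position 8: 001100111011010 → 001100101011010
Read data bits from positions 3,5,6,7,9,10,11,12,13,14,15: 10011011010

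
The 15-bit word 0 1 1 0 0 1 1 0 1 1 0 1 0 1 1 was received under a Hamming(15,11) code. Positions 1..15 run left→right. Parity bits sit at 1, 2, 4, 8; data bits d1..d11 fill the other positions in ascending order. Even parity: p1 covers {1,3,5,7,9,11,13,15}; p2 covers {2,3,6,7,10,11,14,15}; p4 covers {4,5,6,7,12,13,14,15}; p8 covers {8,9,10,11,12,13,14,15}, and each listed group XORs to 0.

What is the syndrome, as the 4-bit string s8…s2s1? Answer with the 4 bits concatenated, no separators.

1110

s1 (pos 1,3,5,7,9,11,13,15): 0⊕1⊕0⊕1⊕1⊕0⊕0⊕1 = 0
s2 (pos 2,3,6,7,10,11,14,15): 1⊕1⊕1⊕1⊕1⊕0⊕1⊕1 = 1
s4 (pos 4,5,6,7,12,13,14,15): 0⊕0⊕1⊕1⊕1⊕0⊕1⊕1 = 1
s8 (pos 8,9,10,11,12,13,14,15): 0⊕1⊕1⊕0⊕1⊕0⊕1⊕1 = 1
Syndrome s8…s1 = 1110 → error at position 14.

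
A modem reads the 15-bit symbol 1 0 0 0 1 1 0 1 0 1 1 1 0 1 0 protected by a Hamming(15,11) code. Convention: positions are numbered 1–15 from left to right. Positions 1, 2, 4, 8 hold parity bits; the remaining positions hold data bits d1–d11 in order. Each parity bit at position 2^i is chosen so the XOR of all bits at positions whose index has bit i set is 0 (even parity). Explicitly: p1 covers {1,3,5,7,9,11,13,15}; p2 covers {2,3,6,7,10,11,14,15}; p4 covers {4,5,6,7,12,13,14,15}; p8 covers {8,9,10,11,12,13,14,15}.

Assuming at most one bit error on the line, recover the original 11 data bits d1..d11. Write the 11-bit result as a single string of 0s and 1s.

01101111010

s1 (pos 1,3,5,7,9,11,13,15): 1⊕0⊕1⊕0⊕0⊕1⊕0⊕0 = 1
s2 (pos 2,3,6,7,10,11,14,15): 0⊕0⊕1⊕0⊕1⊕1⊕1⊕0 = 0
s4 (pos 4,5,6,7,12,13,14,15): 0⊕1⊕1⊕0⊕1⊕0⊕1⊕0 = 0
s8 (pos 8,9,10,11,12,13,14,15): 1⊕0⊕1⊕1⊕1⊕0⊕1⊕0 = 1
Syndrome s8…s1 = 1001 → error at position 9.
Flip position 9: 100011010111010 → 100011011111010
Read data bits from positions 3,5,6,7,9,10,11,12,13,14,15: 01101111010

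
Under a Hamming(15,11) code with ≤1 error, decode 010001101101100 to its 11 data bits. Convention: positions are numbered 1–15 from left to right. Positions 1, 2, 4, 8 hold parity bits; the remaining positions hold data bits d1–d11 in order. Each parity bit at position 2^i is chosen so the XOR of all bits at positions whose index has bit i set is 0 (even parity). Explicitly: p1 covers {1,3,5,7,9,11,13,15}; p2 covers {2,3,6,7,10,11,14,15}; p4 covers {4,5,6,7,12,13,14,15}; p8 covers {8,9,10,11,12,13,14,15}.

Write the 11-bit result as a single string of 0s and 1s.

00111101100

s1 (pos 1,3,5,7,9,11,13,15): 0⊕0⊕0⊕1⊕1⊕0⊕1⊕0 = 1
s2 (pos 2,3,6,7,10,11,14,15): 1⊕0⊕1⊕1⊕1⊕0⊕0⊕0 = 0
s4 (pos 4,5,6,7,12,13,14,15): 0⊕0⊕1⊕1⊕1⊕1⊕0⊕0 = 0
s8 (pos 8,9,10,11,12,13,14,15): 0⊕1⊕1⊕0⊕1⊕1⊕0⊕0 = 0
Syndrome s8…s1 = 0001 → error at position 1.
Flip position 1: 010001101101100 → 110001101101100
Read data bits from positions 3,5,6,7,9,10,11,12,13,14,15: 00111101100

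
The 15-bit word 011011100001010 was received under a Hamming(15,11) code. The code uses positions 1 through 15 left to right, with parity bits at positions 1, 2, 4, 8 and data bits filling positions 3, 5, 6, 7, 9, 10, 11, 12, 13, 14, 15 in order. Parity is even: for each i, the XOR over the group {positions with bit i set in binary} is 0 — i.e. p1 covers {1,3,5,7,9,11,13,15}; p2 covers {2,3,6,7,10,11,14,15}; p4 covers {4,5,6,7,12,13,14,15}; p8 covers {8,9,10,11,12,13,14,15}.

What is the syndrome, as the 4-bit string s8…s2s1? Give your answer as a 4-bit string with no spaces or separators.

s1 (pos 1,3,5,7,9,11,13,15): 0⊕1⊕1⊕1⊕0⊕0⊕0⊕0 = 1
s2 (pos 2,3,6,7,10,11,14,15): 1⊕1⊕1⊕1⊕0⊕0⊕1⊕0 = 1
s4 (pos 4,5,6,7,12,13,14,15): 0⊕1⊕1⊕1⊕1⊕0⊕1⊕0 = 1
s8 (pos 8,9,10,11,12,13,14,15): 0⊕0⊕0⊕0⊕1⊕0⊕1⊕0 = 0
Syndrome s8…s1 = 0111 → error at position 7.

0111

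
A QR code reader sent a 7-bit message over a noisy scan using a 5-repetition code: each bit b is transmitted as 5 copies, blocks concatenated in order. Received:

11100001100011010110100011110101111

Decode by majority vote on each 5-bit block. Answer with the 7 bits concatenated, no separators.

1001011

Block 1 (11100): 3 ones → 1
Block 2 (00110): 2 ones → 0
Block 3 (00110): 2 ones → 0
Block 4 (10110): 3 ones → 1
Block 5 (10001): 2 ones → 0
Block 6 (11101): 4 ones → 1
Block 7 (01111): 4 ones → 1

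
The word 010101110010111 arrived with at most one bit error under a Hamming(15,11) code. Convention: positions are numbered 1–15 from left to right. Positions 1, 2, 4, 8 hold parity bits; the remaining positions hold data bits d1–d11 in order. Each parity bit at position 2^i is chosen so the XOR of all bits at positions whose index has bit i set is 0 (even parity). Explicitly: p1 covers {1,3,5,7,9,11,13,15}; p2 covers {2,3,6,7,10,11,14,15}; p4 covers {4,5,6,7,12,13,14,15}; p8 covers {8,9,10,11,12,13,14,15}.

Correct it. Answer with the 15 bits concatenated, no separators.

010101100010111

s1 (pos 1,3,5,7,9,11,13,15): 0⊕0⊕0⊕1⊕0⊕1⊕1⊕1 = 0
s2 (pos 2,3,6,7,10,11,14,15): 1⊕0⊕1⊕1⊕0⊕1⊕1⊕1 = 0
s4 (pos 4,5,6,7,12,13,14,15): 1⊕0⊕1⊕1⊕0⊕1⊕1⊕1 = 0
s8 (pos 8,9,10,11,12,13,14,15): 1⊕0⊕0⊕1⊕0⊕1⊕1⊕1 = 1
Syndrome s8…s1 = 1000 → error at position 8.
Flip position 8: 010101110010111 → 010101100010111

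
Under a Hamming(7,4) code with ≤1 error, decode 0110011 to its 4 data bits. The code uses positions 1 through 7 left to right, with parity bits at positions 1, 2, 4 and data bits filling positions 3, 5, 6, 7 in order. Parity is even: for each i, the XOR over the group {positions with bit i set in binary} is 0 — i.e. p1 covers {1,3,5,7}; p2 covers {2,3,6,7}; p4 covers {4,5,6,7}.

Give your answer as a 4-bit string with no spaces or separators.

1011

s1 (pos 1,3,5,7): 0⊕1⊕0⊕1 = 0
s2 (pos 2,3,6,7): 1⊕1⊕1⊕1 = 0
s4 (pos 4,5,6,7): 0⊕0⊕1⊕1 = 0
Syndrome s4…s1 = 000 → no error.
Read data bits from positions 3,5,6,7: 1011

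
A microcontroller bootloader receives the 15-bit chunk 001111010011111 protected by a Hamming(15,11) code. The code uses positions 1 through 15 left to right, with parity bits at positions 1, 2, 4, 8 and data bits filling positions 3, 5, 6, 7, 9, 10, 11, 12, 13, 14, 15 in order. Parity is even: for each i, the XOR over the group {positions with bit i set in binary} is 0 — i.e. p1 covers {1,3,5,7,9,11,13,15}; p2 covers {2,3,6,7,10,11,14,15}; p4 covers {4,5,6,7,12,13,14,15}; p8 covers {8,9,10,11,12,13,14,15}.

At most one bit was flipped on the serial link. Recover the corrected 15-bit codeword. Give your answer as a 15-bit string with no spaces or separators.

s1 (pos 1,3,5,7,9,11,13,15): 0⊕1⊕1⊕0⊕0⊕1⊕1⊕1 = 1
s2 (pos 2,3,6,7,10,11,14,15): 0⊕1⊕1⊕0⊕0⊕1⊕1⊕1 = 1
s4 (pos 4,5,6,7,12,13,14,15): 1⊕1⊕1⊕0⊕1⊕1⊕1⊕1 = 1
s8 (pos 8,9,10,11,12,13,14,15): 1⊕0⊕0⊕1⊕1⊕1⊕1⊕1 = 0
Syndrome s8…s1 = 0111 → error at position 7.
Flip position 7: 001111010011111 → 001111110011111

001111110011111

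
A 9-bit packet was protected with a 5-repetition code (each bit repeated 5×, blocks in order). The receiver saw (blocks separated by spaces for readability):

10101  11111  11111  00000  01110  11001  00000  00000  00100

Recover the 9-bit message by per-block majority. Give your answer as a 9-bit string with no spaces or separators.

111011000

Block 1 (10101): 3 ones → 1
Block 2 (11111): 5 ones → 1
Block 3 (11111): 5 ones → 1
Block 4 (00000): 0 ones → 0
Block 5 (01110): 3 ones → 1
Block 6 (11001): 3 ones → 1
Block 7 (00000): 0 ones → 0
Block 8 (00000): 0 ones → 0
Block 9 (00100): 1 one → 0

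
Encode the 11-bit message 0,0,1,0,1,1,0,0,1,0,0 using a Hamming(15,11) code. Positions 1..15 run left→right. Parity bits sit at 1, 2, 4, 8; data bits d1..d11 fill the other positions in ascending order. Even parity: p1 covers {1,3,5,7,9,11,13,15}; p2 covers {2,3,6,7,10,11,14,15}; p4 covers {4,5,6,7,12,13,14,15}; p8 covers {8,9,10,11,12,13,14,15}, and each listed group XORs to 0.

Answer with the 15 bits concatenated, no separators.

Place data at non-parity positions: p1 p2 0 p4 0 1 0 p8 1 1 0 0 1 0 0
p1 (pos 1,3,5,7,9,11,13,15): XOR of data positions = 0⊕0⊕0⊕1⊕0⊕1⊕0 = 0
p2 (pos 2,3,6,7,10,11,14,15): XOR of data positions = 0⊕1⊕0⊕1⊕0⊕0⊕0 = 0
p4 (pos 4,5,6,7,12,13,14,15): XOR of data positions = 0⊕1⊕0⊕0⊕1⊕0⊕0 = 0
p8 (pos 8,9,10,11,12,13,14,15): XOR of data positions = 1⊕1⊕0⊕0⊕1⊕0⊕0 = 1
Codeword: 000001011100100

000001011100100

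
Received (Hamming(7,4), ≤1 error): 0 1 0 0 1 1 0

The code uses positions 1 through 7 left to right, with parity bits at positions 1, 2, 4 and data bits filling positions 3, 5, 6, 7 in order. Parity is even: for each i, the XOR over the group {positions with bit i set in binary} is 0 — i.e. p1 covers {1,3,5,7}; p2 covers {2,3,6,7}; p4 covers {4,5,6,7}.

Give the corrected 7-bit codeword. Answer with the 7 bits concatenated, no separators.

s1 (pos 1,3,5,7): 0⊕0⊕1⊕0 = 1
s2 (pos 2,3,6,7): 1⊕0⊕1⊕0 = 0
s4 (pos 4,5,6,7): 0⊕1⊕1⊕0 = 0
Syndrome s4…s1 = 001 → error at position 1.
Flip position 1: 0100110 → 1100110

1100110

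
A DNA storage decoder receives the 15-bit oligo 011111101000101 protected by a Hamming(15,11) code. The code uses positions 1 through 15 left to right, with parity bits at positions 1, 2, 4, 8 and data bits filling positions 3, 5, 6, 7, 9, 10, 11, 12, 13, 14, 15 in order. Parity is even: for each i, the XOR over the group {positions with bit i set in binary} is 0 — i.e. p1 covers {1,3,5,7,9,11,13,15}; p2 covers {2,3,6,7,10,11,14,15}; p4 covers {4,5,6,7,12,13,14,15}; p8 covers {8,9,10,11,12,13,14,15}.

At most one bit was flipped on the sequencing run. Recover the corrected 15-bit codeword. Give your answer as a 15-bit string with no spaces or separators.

s1 (pos 1,3,5,7,9,11,13,15): 0⊕1⊕1⊕1⊕1⊕0⊕1⊕1 = 0
s2 (pos 2,3,6,7,10,11,14,15): 1⊕1⊕1⊕1⊕0⊕0⊕0⊕1 = 1
s4 (pos 4,5,6,7,12,13,14,15): 1⊕1⊕1⊕1⊕0⊕1⊕0⊕1 = 0
s8 (pos 8,9,10,11,12,13,14,15): 0⊕1⊕0⊕0⊕0⊕1⊕0⊕1 = 1
Syndrome s8…s1 = 1010 → error at position 10.
Flip position 10: 011111101000101 → 011111101100101

011111101100101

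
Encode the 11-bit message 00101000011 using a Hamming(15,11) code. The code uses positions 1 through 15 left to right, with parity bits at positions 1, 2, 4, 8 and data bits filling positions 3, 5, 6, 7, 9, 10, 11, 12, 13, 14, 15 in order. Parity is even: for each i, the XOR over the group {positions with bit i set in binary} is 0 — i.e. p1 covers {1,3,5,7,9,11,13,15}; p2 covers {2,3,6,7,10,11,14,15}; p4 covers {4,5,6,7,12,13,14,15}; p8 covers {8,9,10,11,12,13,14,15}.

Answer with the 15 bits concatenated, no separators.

Place data at non-parity positions: p1 p2 0 p4 0 1 0 p8 1 0 0 0 0 1 1
p1 (pos 1,3,5,7,9,11,13,15): XOR of data positions = 0⊕0⊕0⊕1⊕0⊕0⊕1 = 0
p2 (pos 2,3,6,7,10,11,14,15): XOR of data positions = 0⊕1⊕0⊕0⊕0⊕1⊕1 = 1
p4 (pos 4,5,6,7,12,13,14,15): XOR of data positions = 0⊕1⊕0⊕0⊕0⊕1⊕1 = 1
p8 (pos 8,9,10,11,12,13,14,15): XOR of data positions = 1⊕0⊕0⊕0⊕0⊕1⊕1 = 1
Codeword: 010101011000011

010101011000011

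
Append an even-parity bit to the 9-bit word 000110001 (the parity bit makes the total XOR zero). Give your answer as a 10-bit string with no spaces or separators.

0001100011

XOR of the 9 data bits: 0⊕0⊕0⊕1⊕1⊕0⊕0⊕0⊕1 = 1
Parity bit = 1 (so all 10 bits XOR to 0).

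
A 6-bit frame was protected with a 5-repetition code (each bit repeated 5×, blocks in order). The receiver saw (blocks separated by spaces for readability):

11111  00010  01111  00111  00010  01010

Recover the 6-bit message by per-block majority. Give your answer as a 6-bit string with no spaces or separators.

101100

Block 1 (11111): 5 ones → 1
Block 2 (00010): 1 one → 0
Block 3 (01111): 4 ones → 1
Block 4 (00111): 3 ones → 1
Block 5 (00010): 1 one → 0
Block 6 (01010): 2 ones → 0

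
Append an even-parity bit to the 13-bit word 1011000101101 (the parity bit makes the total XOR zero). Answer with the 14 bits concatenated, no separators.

10110001011011

XOR of the 13 data bits: 1⊕0⊕1⊕1⊕0⊕0⊕0⊕1⊕0⊕1⊕1⊕0⊕1 = 1
Parity bit = 1 (so all 14 bits XOR to 0).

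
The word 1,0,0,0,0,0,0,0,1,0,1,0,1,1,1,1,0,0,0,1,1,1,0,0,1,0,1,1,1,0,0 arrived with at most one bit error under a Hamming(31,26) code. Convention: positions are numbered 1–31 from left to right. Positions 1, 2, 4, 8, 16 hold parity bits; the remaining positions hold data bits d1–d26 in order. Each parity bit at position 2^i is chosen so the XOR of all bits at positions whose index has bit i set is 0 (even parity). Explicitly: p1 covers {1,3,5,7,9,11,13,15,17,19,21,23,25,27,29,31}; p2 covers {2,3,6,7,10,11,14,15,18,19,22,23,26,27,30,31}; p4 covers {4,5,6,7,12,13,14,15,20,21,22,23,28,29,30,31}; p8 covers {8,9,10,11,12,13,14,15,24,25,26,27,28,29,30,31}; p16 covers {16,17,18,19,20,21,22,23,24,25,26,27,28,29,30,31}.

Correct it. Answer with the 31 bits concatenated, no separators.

s1 (pos 1,3,5,7,9,11,13,15,17,19,21,23,25,27,29,31): 1⊕0⊕0⊕0⊕1⊕1⊕1⊕1⊕0⊕0⊕1⊕0⊕1⊕1⊕1⊕0 = 1
s2 (pos 2,3,6,7,10,11,14,15,18,19,22,23,26,27,30,31): 0⊕0⊕0⊕0⊕0⊕1⊕1⊕1⊕0⊕0⊕1⊕0⊕0⊕1⊕0⊕0 = 1
s4 (pos 4,5,6,7,12,13,14,15,20,21,22,23,28,29,30,31): 0⊕0⊕0⊕0⊕0⊕1⊕1⊕1⊕1⊕1⊕1⊕0⊕1⊕1⊕0⊕0 = 0
s8 (pos 8,9,10,11,12,13,14,15,24,25,26,27,28,29,30,31): 0⊕1⊕0⊕1⊕0⊕1⊕1⊕1⊕0⊕1⊕0⊕1⊕1⊕1⊕0⊕0 = 1
s16 (pos 16,17,18,19,20,21,22,23,24,25,26,27,28,29,30,31): 1⊕0⊕0⊕0⊕1⊕1⊕1⊕0⊕0⊕1⊕0⊕1⊕1⊕1⊕0⊕0 = 0
Syndrome s16…s1 = 01011 → error at position 11.
Flip position 11: 1000000010101111000111001011100 → 1000000010001111000111001011100

1000000010001111000111001011100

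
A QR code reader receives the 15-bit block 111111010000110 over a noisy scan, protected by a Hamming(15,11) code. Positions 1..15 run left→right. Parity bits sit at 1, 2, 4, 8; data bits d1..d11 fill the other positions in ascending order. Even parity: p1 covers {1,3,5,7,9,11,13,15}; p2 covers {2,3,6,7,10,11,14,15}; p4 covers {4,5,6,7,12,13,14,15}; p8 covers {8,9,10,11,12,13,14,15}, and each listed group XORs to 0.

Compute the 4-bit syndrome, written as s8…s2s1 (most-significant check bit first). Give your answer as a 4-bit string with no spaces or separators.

1100

s1 (pos 1,3,5,7,9,11,13,15): 1⊕1⊕1⊕0⊕0⊕0⊕1⊕0 = 0
s2 (pos 2,3,6,7,10,11,14,15): 1⊕1⊕1⊕0⊕0⊕0⊕1⊕0 = 0
s4 (pos 4,5,6,7,12,13,14,15): 1⊕1⊕1⊕0⊕0⊕1⊕1⊕0 = 1
s8 (pos 8,9,10,11,12,13,14,15): 1⊕0⊕0⊕0⊕0⊕1⊕1⊕0 = 1
Syndrome s8…s1 = 1100 → error at position 12.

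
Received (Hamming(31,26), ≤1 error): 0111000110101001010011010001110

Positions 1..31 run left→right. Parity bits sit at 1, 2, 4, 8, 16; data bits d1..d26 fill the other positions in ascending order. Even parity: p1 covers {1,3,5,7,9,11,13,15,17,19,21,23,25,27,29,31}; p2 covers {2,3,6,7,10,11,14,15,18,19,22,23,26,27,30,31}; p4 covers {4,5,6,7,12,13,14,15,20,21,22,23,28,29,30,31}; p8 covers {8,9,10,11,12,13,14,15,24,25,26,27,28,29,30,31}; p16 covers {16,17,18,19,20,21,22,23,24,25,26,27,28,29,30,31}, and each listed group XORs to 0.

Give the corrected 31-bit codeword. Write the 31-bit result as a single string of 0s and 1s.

s1 (pos 1,3,5,7,9,11,13,15,17,19,21,23,25,27,29,31): 0⊕1⊕0⊕0⊕1⊕1⊕1⊕0⊕0⊕0⊕1⊕0⊕0⊕0⊕1⊕0 = 0
s2 (pos 2,3,6,7,10,11,14,15,18,19,22,23,26,27,30,31): 1⊕1⊕0⊕0⊕0⊕1⊕0⊕0⊕1⊕0⊕1⊕0⊕0⊕0⊕1⊕0 = 0
s4 (pos 4,5,6,7,12,13,14,15,20,21,22,23,28,29,30,31): 1⊕0⊕0⊕0⊕0⊕1⊕0⊕0⊕0⊕1⊕1⊕0⊕1⊕1⊕1⊕0 = 1
s8 (pos 8,9,10,11,12,13,14,15,24,25,26,27,28,29,30,31): 1⊕1⊕0⊕1⊕0⊕1⊕0⊕0⊕1⊕0⊕0⊕0⊕1⊕1⊕1⊕0 = 0
s16 (pos 16,17,18,19,20,21,22,23,24,25,26,27,28,29,30,31): 1⊕0⊕1⊕0⊕0⊕1⊕1⊕0⊕1⊕0⊕0⊕0⊕1⊕1⊕1⊕0 = 0
Syndrome s16…s1 = 00100 → error at position 4.
Flip position 4: 0111000110101001010011010001110 → 0110000110101001010011010001110

0110000110101001010011010001110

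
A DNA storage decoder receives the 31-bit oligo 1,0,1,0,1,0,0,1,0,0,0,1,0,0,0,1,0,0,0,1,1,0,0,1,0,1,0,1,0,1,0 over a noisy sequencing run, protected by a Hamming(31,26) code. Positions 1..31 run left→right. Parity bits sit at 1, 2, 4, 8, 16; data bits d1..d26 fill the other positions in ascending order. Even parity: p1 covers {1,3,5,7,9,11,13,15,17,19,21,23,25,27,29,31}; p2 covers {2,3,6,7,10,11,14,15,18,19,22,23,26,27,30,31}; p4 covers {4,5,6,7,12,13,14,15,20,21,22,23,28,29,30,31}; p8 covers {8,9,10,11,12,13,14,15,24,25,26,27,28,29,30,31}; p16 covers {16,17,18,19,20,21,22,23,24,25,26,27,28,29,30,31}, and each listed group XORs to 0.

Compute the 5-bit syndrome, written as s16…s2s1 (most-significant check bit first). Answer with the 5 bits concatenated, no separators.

10010

s1 (pos 1,3,5,7,9,11,13,15,17,19,21,23,25,27,29,31): 1⊕1⊕1⊕0⊕0⊕0⊕0⊕0⊕0⊕0⊕1⊕0⊕0⊕0⊕0⊕0 = 0
s2 (pos 2,3,6,7,10,11,14,15,18,19,22,23,26,27,30,31): 0⊕1⊕0⊕0⊕0⊕0⊕0⊕0⊕0⊕0⊕0⊕0⊕1⊕0⊕1⊕0 = 1
s4 (pos 4,5,6,7,12,13,14,15,20,21,22,23,28,29,30,31): 0⊕1⊕0⊕0⊕1⊕0⊕0⊕0⊕1⊕1⊕0⊕0⊕1⊕0⊕1⊕0 = 0
s8 (pos 8,9,10,11,12,13,14,15,24,25,26,27,28,29,30,31): 1⊕0⊕0⊕0⊕1⊕0⊕0⊕0⊕1⊕0⊕1⊕0⊕1⊕0⊕1⊕0 = 0
s16 (pos 16,17,18,19,20,21,22,23,24,25,26,27,28,29,30,31): 1⊕0⊕0⊕0⊕1⊕1⊕0⊕0⊕1⊕0⊕1⊕0⊕1⊕0⊕1⊕0 = 1
Syndrome s16…s1 = 10010 → error at position 18.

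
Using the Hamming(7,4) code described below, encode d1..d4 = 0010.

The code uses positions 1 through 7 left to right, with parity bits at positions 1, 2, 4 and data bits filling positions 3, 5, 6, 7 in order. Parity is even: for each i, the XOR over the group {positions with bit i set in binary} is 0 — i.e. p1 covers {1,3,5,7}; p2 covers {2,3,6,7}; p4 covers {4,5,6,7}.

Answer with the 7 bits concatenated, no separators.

0101010

Place data at non-parity positions: p1 p2 0 p4 0 1 0
p1 (pos 1,3,5,7): XOR of data positions = 0⊕0⊕0 = 0
p2 (pos 2,3,6,7): XOR of data positions = 0⊕1⊕0 = 1
p4 (pos 4,5,6,7): XOR of data positions = 0⊕1⊕0 = 1
Codeword: 0101010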